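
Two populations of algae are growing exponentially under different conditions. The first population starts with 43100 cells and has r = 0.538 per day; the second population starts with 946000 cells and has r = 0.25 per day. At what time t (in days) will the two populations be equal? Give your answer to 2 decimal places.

Set 43100·e^(0.538t) = 946000·e^(0.25t).
e^((0.538 − 0.25)t) = 946000/43100 → e^(0.288·t) = 21.949.
0.288·t = ln(21.949) = 3.0887, so t = 3.0887/0.288 = 10.725.

10.72 days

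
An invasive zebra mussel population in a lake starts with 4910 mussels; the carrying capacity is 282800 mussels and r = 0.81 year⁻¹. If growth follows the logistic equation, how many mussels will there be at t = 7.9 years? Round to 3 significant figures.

A = (K − N₀)/N₀ = (282800 − 4910)/4910 = 56.597.
N(t) = K/(1 + A·e^(−rt)) = 282800/(1 + 56.597×e^(−0.81×7.9)).
e^(−6.399) = 0.0016632; denominator = 1 + 56.597×0.0016632 = 1.0941.
N = 282800/1.0941 = 258470.

258000 mussels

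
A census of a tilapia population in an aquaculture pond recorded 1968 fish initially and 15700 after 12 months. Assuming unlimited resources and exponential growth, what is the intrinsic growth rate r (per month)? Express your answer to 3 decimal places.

From N(t) = N₀·e^(rt): e^(r·12) = 15700/1968 = 7.9776.
r·12 = ln(7.9776) = 2.0766, so r = 2.0766/12 = 0.17305.

0.173 per month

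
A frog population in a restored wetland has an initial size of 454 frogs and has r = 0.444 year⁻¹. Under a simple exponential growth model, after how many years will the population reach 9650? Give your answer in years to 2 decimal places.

6.88 years

Set N₀·e^(rt) = 9650: e^(0.444·t) = 9650/454 = 21.256.
0.444·t = ln(21.256) = 3.0566, so t = 3.0566/0.444 = 6.8843.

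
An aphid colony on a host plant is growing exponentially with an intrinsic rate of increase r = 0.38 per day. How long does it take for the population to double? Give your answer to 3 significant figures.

Doubling time t_d = ln(2)/r = 0.6931/0.38 = 1.8241.

1.82 days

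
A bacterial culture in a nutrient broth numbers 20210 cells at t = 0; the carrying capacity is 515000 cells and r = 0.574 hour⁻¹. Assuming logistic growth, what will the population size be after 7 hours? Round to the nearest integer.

357537 cells

A = (K − N₀)/N₀ = (515000 − 20210)/20210 = 24.482.
N(t) = K/(1 + A·e^(−rt)) = 515000/(1 + 24.482×e^(−0.574×7)).
e^(−4.018) = 0.017989; denominator = 1 + 24.482×0.017989 = 1.4404.
N = 515000/1.4404 = 357537.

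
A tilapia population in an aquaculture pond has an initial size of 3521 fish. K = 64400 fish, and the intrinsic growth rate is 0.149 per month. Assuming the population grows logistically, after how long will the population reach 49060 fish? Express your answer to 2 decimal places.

26.93 months

A = (K − N₀)/N₀ = (64400 − 3521)/3521 = 17.29.
Solve 64400/(1 + 17.29·e^(−0.149t)) = 49060: 1 + 17.29·e^(−0.149t) = 1.3127, so e^(−0.149t) = 0.0180841.
−0.149·t = ln(0.0180841) = -4.0127, so t = 4.0127/0.149 = 26.931.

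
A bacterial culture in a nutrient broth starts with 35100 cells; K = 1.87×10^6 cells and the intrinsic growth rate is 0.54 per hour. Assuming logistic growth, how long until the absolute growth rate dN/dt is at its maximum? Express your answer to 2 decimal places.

7.33 hours

Logistic growth is fastest at N = K/2 = 935000.
A = (K − N₀)/N₀ = 52.276. Set K/(1 + A·e^(−rt)) = K/2 → A·e^(−rt) = 1.
e^(−0.54t) = 1/52.276 = 0.0191291, so t = ln(52.276)/0.54 = 3.9565/0.54 = 7.3269.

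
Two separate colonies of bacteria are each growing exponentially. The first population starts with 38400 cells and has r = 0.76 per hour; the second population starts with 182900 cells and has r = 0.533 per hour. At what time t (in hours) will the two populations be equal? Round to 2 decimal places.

Set 38400·e^(0.76t) = 182900·e^(0.533t).
e^((0.76 − 0.533)t) = 182900/38400 → e^(0.227·t) = 4.763.
0.227·t = ln(4.763) = 1.5609, so t = 1.5609/0.227 = 6.8761.

6.88 hours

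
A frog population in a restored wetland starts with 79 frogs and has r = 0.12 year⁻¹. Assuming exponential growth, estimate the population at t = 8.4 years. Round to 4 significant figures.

216.5 frogs

N(t) = N₀·e^(rt) = 79 × e^(0.12×8.4) = 79 × e^1.008.
e^1.008 ≈ 2.7401, so N ≈ 79 × 2.7401 = 216.469.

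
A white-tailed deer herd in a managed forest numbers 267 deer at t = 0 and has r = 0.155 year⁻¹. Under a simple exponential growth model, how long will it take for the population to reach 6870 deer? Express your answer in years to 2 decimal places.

Set N₀·e^(rt) = 6870: e^(0.155·t) = 6870/267 = 25.73.
0.155·t = ln(25.73) = 3.2477, so t = 3.2477/0.155 = 20.953.

20.95 years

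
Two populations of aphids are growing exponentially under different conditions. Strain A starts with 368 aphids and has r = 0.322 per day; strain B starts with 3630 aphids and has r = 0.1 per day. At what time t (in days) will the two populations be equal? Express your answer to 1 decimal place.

Set 368·e^(0.322t) = 3630·e^(0.1t).
e^((0.322 − 0.1)t) = 3630/368 → e^(0.222·t) = 9.8641.
0.222·t = ln(9.8641) = 2.2889, so t = 2.2889/0.222 = 10.31.

10.3 days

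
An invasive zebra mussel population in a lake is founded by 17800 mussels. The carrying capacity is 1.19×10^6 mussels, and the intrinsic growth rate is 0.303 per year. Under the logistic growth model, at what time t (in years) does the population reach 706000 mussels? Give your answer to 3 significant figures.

A = (K − N₀)/N₀ = (1.19×10^6 − 17800)/17800 = 65.854.
Solve 1.19×10^6/(1 + 65.854·e^(−0.303t)) = 706000: 1 + 65.854·e^(−0.303t) = 1.6856, so e^(−0.303t) = 0.0104102.
−0.303·t = ln(0.0104102) = -4.565, so t = 4.565/0.303 = 15.066.

15.1 years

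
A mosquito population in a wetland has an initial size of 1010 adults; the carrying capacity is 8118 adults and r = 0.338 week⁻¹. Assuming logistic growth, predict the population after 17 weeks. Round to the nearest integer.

A = (K − N₀)/N₀ = (8118 − 1010)/1010 = 7.0376.
N(t) = K/(1 + A·e^(−rt)) = 8118/(1 + 7.0376×e^(−0.338×17)).
e^(−5.746) = 0.0031955; denominator = 1 + 7.0376×0.0031955 = 1.0225.
N = 8118/1.0225 = 7939.45.

7939 adults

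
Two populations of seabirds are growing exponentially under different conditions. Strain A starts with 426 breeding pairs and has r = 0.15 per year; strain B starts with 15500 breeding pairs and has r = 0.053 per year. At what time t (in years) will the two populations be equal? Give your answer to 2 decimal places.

Set 426·e^(0.15t) = 15500·e^(0.053t).
e^((0.15 − 0.053)t) = 15500/426 → e^(0.097·t) = 36.385.
0.097·t = ln(36.385) = 3.5942, so t = 3.5942/0.097 = 37.053.

37.05 years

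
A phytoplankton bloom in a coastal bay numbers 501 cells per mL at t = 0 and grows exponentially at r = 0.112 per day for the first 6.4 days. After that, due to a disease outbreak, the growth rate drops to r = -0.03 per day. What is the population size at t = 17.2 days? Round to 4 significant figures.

742.0 cells per mL

Phase 1: N(6.4) = 501·e^(0.112×6.4) = 501·e^0.7168 = 1025.98.
Phase 2 runs for 17.2 − 6.4 = 10.8 days at r = -0.03.
N(17.2) = 1025.98·e^(-0.03×10.8) = 1025.98·e^-0.324 = 742.042.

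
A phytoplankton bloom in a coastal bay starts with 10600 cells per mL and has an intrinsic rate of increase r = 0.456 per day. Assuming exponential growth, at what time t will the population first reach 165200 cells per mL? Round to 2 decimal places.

6.02 days

Set N₀·e^(rt) = 165200: e^(0.456·t) = 165200/10600 = 15.585.
0.456·t = ln(15.585) = 2.7463, so t = 2.7463/0.456 = 6.0226.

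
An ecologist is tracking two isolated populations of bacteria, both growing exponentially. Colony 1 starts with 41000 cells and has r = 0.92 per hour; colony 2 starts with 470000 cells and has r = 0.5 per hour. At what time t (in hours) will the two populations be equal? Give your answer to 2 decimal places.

5.81 hours

Set 41000·e^(0.92t) = 470000·e^(0.5t).
e^((0.92 − 0.5)t) = 470000/41000 → e^(0.42·t) = 11.463.
0.42·t = ln(11.463) = 2.4392, so t = 2.4392/0.42 = 5.8075.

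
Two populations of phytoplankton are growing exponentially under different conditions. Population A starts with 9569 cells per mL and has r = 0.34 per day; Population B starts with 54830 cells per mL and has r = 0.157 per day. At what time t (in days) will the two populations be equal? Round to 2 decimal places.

9.54 days

Set 9569·e^(0.34t) = 54830·e^(0.157t).
e^((0.34 − 0.157)t) = 54830/9569 → e^(0.183·t) = 5.73.
0.183·t = ln(5.73) = 1.7457, so t = 1.7457/0.183 = 9.5394.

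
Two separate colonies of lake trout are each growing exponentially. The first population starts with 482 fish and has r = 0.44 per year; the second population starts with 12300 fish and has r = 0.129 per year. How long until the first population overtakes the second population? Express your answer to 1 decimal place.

Set 482·e^(0.44t) = 12300·e^(0.129t).
e^((0.44 − 0.129)t) = 12300/482 → e^(0.311·t) = 25.519.
0.311·t = ln(25.519) = 3.2394, so t = 3.2394/0.311 = 10.416.

10.4 years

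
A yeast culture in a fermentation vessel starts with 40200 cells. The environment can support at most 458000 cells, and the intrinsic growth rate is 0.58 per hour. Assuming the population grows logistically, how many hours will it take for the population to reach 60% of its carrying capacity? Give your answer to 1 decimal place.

A = (K − N₀)/N₀ = (458000 − 40200)/40200 = 10.393.
Solve 458000/(1 + 10.393·e^(−0.58t)) = 274800: 1 + 10.393·e^(−0.58t) = 1.6667, so e^(−0.58t) = 0.0641455.
−0.58·t = ln(0.0641455) = -2.7466, so t = 2.7466/0.58 = 4.7355.

4.7 hours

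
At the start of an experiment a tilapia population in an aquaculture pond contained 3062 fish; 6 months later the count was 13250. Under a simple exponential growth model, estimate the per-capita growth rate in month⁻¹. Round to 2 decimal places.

From N(t) = N₀·e^(rt): e^(r·6) = 13250/3062 = 4.3272.
r·6 = ln(4.3272) = 1.4649, so r = 1.4649/6 = 0.24415.

0.24 per month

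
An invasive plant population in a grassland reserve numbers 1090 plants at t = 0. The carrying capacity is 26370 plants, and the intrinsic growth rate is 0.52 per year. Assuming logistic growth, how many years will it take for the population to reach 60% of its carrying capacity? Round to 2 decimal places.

A = (K − N₀)/N₀ = (26370 − 1090)/1090 = 23.193.
Solve 26370/(1 + 23.193·e^(−0.52t)) = 15822: 1 + 23.193·e^(−0.52t) = 1.6667, so e^(−0.52t) = 0.0287447.
−0.52·t = ln(0.0287447) = -3.5493, so t = 3.5493/0.52 = 6.8256.

6.83 years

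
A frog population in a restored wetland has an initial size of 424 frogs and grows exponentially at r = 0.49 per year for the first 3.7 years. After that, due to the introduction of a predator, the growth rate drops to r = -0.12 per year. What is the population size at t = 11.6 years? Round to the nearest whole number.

1007 frogs

Phase 1: N(3.7) = 424·e^(0.49×3.7) = 424·e^1.813 = 2598.61.
Phase 2 runs for 11.6 − 3.7 = 7.9 years at r = -0.12.
N(11.6) = 2598.61·e^(-0.12×7.9) = 2598.61·e^-0.948 = 1007.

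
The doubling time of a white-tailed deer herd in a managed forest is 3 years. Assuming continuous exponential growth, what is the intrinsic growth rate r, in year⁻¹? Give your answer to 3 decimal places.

r = ln(2)/t_d = 0.6931/3 = 0.23105.

0.231 per year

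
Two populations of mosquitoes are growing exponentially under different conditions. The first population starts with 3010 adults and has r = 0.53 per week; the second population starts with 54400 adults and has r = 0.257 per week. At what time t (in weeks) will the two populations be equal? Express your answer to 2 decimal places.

10.60 weeks

Set 3010·e^(0.53t) = 54400·e^(0.257t).
e^((0.53 − 0.257)t) = 54400/3010 → e^(0.273·t) = 18.073.
0.273·t = ln(18.073) = 2.8944, so t = 2.8944/0.273 = 10.602.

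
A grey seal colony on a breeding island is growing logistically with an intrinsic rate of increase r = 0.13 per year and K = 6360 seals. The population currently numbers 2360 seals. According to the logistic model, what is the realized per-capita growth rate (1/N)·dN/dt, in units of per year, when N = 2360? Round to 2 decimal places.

0.08 per year

(1/N)·dN/dt = r(1 − N/K) = 0.13 × (1 − 2360/6360).
= 0.13 × 0.62893 = 0.081761.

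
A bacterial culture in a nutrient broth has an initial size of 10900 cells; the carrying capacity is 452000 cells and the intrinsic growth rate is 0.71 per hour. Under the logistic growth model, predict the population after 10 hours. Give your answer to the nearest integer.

437395 cells

A = (K − N₀)/N₀ = (452000 − 10900)/10900 = 40.468.
N(t) = K/(1 + A·e^(−rt)) = 452000/(1 + 40.468×e^(−0.71×10)).
e^(−7.1) = 0.0008251; denominator = 1 + 40.468×0.0008251 = 1.0334.
N = 452000/1.0334 = 437395.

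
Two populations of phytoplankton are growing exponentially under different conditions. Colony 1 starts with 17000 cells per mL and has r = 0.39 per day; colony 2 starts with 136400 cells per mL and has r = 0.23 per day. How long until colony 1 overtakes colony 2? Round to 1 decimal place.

Set 17000·e^(0.39t) = 136400·e^(0.23t).
e^((0.39 − 0.23)t) = 136400/17000 → e^(0.16·t) = 8.0235.
0.16·t = ln(8.0235) = 2.0824, so t = 2.0824/0.16 = 13.015.

13.0 days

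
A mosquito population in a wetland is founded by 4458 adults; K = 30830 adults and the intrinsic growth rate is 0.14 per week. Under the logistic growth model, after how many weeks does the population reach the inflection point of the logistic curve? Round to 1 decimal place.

Logistic growth is fastest at N = K/2 = 15415.
A = (K − N₀)/N₀ = 5.9157. Set K/(1 + A·e^(−rt)) = K/2 → A·e^(−rt) = 1.
e^(−0.14t) = 1/5.9157 = 0.169043, so t = ln(5.9157)/0.14 = 1.7776/0.14 = 12.697.

12.7 weeks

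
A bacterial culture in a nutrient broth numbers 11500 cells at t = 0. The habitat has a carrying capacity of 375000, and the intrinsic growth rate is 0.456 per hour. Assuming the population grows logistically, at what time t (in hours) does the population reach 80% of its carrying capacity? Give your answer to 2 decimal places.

10.61 hours

A = (K − N₀)/N₀ = (375000 − 11500)/11500 = 31.609.
Solve 375000/(1 + 31.609·e^(−0.456t)) = 300000: 1 + 31.609·e^(−0.456t) = 1.25, so e^(−0.456t) = 0.00790922.
−0.456·t = ln(0.00790922) = -4.8397, so t = 4.8397/0.456 = 10.613.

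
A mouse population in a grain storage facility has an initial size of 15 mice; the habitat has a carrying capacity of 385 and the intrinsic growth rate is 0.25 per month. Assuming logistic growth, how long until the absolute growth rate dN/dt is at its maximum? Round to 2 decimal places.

Logistic growth is fastest at N = K/2 = 192.5.
A = (K − N₀)/N₀ = 24.667. Set K/(1 + A·e^(−rt)) = K/2 → A·e^(−rt) = 1.
e^(−0.25t) = 1/24.667 = 0.0405405, so t = ln(24.667)/0.25 = 3.2055/0.25 = 12.822.

12.82 months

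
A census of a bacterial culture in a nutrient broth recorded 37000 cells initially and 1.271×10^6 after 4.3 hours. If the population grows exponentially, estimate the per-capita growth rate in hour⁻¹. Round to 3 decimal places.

From N(t) = N₀·e^(rt): e^(r·4.3) = 1.271×10^6/37000 = 34.351.
r·4.3 = ln(34.351) = 3.5366, so r = 3.5366/4.3 = 0.82247.

0.822 per hour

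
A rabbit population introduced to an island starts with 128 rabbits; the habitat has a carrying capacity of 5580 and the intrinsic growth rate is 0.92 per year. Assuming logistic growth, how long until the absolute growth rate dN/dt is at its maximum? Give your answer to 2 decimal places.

Logistic growth is fastest at N = K/2 = 2790.
A = (K − N₀)/N₀ = 42.594. Set K/(1 + A·e^(−rt)) = K/2 → A·e^(−rt) = 1.
e^(−0.92t) = 1/42.594 = 0.0234776, so t = ln(42.594)/0.92 = 3.7517/0.92 = 4.0779.

4.08 years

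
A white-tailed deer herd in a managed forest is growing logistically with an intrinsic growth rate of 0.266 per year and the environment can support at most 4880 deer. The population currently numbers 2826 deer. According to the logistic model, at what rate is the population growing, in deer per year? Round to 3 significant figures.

316 deer per year

dN/dt = rN(1 − N/K) = 0.266 × 2826 × (1 − 2826/4880).
1 − 2826/4880 = 0.4209; dN/dt = 0.266 × 2826 × 0.4209 = 316.4.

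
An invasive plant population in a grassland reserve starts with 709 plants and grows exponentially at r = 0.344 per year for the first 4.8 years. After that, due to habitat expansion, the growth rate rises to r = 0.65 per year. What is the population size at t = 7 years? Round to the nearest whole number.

Phase 1: N(4.8) = 709·e^(0.344×4.8) = 709·e^1.651 = 3696.18.
Phase 2 runs for 7 − 4.8 = 2.2 years at r = 0.65.
N(7) = 3696.18·e^(0.65×2.2) = 3696.18·e^1.43 = 15445.2.

15445 plants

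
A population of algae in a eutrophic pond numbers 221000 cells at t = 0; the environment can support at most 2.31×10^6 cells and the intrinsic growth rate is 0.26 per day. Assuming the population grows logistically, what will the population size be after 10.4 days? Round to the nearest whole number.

A = (K − N₀)/N₀ = (2.31×10^6 − 221000)/221000 = 9.4525.
N(t) = K/(1 + A·e^(−rt)) = 2.31×10^6/(1 + 9.4525×e^(−0.26×10.4)).
e^(−2.704) = 0.066937; denominator = 1 + 9.4525×0.066937 = 1.6327.
N = 2.31×10^6/1.6327 = 1.414814×10^6.

1414814 cells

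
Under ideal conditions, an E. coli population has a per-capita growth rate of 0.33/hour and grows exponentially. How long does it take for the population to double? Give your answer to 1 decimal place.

2.1 hours

Doubling time t_d = ln(2)/r = 0.6931/0.33 = 2.1004.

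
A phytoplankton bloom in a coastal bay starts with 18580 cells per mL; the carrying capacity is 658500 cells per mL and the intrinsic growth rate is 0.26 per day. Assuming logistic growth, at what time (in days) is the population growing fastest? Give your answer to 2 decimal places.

13.61 days

Logistic growth is fastest at N = K/2 = 329250.
A = (K − N₀)/N₀ = 34.441. Set K/(1 + A·e^(−rt)) = K/2 → A·e^(−rt) = 1.
e^(−0.26t) = 1/34.441 = 0.0290349, so t = ln(34.441)/0.26 = 3.5393/0.26 = 13.613.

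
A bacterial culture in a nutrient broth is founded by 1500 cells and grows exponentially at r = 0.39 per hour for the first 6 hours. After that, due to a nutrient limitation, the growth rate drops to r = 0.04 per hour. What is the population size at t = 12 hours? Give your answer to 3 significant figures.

19800 cells

Phase 1: N(6) = 1500·e^(0.39×6) = 1500·e^2.34 = 15571.9.
Phase 2 runs for 12 − 6 = 6 hours at r = 0.04.
N(12) = 15571.9·e^(0.04×6) = 15571.9·e^0.24 = 19795.7.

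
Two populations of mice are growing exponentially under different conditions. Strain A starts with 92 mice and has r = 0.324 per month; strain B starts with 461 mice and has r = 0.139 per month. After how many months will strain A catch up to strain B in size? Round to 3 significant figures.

8.71 months

Set 92·e^(0.324t) = 461·e^(0.139t).
e^((0.324 − 0.139)t) = 461/92 → e^(0.185·t) = 5.0109.
0.185·t = ln(5.0109) = 1.6116, so t = 1.6116/0.185 = 8.7114.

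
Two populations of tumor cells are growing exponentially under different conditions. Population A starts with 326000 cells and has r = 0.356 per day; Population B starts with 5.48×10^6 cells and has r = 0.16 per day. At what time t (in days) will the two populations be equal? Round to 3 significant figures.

Set 326000·e^(0.356t) = 5.48×10^6·e^(0.16t).
e^((0.356 − 0.16)t) = 5.48×10^6/326000 → e^(0.196·t) = 16.81.
0.196·t = ln(16.81) = 2.822, so t = 2.822/0.196 = 14.398.

14.4 days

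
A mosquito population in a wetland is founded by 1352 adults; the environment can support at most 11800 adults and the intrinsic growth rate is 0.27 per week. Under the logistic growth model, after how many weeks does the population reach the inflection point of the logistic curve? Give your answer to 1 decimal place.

Logistic growth is fastest at N = K/2 = 5900.
A = (K − N₀)/N₀ = 7.7278. Set K/(1 + A·e^(−rt)) = K/2 → A·e^(−rt) = 1.
e^(−0.27t) = 1/7.7278 = 0.129403, so t = ln(7.7278)/0.27 = 2.0448/0.27 = 7.5734.

7.6 weeks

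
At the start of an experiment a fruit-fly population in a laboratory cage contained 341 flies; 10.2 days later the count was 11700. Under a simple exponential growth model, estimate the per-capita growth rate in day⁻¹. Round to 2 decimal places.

From N(t) = N₀·e^(rt): e^(r·10.2) = 11700/341 = 34.311.
r·10.2 = ln(34.311) = 3.5355, so r = 3.5355/10.2 = 0.34661.

0.35 per day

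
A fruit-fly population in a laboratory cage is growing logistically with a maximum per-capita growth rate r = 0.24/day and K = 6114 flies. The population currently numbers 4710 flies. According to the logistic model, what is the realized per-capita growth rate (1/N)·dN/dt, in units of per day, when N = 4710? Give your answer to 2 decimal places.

(1/N)·dN/dt = r(1 − N/K) = 0.24 × (1 − 4710/6114).
= 0.24 × 0.22964 = 0.055113.

0.06 per day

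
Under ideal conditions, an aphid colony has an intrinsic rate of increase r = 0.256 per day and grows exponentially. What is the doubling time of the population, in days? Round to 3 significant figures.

Doubling time t_d = ln(2)/r = 0.6931/0.256 = 2.7076.

2.71 days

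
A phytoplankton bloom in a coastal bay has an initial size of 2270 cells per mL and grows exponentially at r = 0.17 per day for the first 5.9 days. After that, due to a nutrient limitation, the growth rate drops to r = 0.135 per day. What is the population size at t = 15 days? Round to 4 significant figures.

21140 cells per mL

Phase 1: N(5.9) = 2270·e^(0.17×5.9) = 2270·e^1.003 = 6189.04.
Phase 2 runs for 15 − 5.9 = 9.1 days at r = 0.135.
N(15) = 6189.04·e^(0.135×9.1) = 6189.04·e^1.228 = 21142.4.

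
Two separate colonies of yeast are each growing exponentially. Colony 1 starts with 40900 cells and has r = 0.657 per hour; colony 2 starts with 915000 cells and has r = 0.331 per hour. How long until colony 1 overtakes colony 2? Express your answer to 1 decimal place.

Set 40900·e^(0.657t) = 915000·e^(0.331t).
e^((0.657 − 0.331)t) = 915000/40900 → e^(0.326·t) = 22.372.
0.326·t = ln(22.372) = 3.1078, so t = 3.1078/0.326 = 9.5331.

9.5 hours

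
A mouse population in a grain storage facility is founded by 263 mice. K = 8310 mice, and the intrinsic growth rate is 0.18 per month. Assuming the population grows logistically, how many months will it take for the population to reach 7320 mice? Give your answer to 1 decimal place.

30.1 months

A = (K − N₀)/N₀ = (8310 − 263)/263 = 30.597.
Solve 8310/(1 + 30.597·e^(−0.18t)) = 7320: 1 + 30.597·e^(−0.18t) = 1.1352, so e^(−0.18t) = 0.00442024.
−0.18·t = ln(0.00442024) = -5.4216, so t = 5.4216/0.18 = 30.12.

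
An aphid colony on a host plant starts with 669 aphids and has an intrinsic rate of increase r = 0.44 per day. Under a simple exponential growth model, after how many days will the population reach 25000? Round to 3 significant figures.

8.23 days

Set N₀·e^(rt) = 25000: e^(0.44·t) = 25000/669 = 37.369.
0.44·t = ln(37.369) = 3.6208, so t = 3.6208/0.44 = 8.2292.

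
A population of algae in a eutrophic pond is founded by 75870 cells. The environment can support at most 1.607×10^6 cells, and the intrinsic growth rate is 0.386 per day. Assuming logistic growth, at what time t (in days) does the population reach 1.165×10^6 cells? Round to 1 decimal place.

A = (K − N₀)/N₀ = (1.607×10^6 − 75870)/75870 = 20.181.
Solve 1.607×10^6/(1 + 20.181·e^(−0.386t)) = 1.165×10^6: 1 + 20.181·e^(−0.386t) = 1.3794, so e^(−0.386t) = 0.0187998.
−0.386·t = ln(0.0187998) = -3.9739, so t = 3.9739/0.386 = 10.295.

10.3 days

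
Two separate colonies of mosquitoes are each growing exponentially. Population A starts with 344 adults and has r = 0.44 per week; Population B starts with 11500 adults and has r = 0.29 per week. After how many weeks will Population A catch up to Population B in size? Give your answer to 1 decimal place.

Set 344·e^(0.44t) = 11500·e^(0.29t).
e^((0.44 − 0.29)t) = 11500/344 → e^(0.15·t) = 33.43.
0.15·t = ln(33.43) = 3.5095, so t = 3.5095/0.15 = 23.396.

23.4 weeks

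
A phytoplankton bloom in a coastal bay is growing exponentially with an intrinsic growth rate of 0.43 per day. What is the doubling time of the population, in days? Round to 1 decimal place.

1.6 days

Doubling time t_d = ln(2)/r = 0.6931/0.43 = 1.612.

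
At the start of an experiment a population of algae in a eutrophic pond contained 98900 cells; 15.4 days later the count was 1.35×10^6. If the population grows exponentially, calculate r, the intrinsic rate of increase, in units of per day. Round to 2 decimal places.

0.17 per day

From N(t) = N₀·e^(rt): e^(r·15.4) = 1.35×10^6/98900 = 13.65.
r·15.4 = ln(13.65) = 2.6138, so r = 2.6138/15.4 = 0.16972.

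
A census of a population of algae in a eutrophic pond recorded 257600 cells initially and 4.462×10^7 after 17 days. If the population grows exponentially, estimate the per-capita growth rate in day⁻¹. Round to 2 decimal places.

From N(t) = N₀·e^(rt): e^(r·17) = 4.462×10^7/257600 = 173.21.
r·17 = ln(173.21) = 5.1545, so r = 5.1545/17 = 0.30321.

0.30 per day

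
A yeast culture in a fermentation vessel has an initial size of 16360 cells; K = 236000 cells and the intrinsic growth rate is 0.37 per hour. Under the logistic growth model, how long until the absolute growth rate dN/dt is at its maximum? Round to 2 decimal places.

Logistic growth is fastest at N = K/2 = 118000.
A = (K − N₀)/N₀ = 13.425. Set K/(1 + A·e^(−rt)) = K/2 → A·e^(−rt) = 1.
e^(−0.37t) = 1/13.425 = 0.0744855, so t = ln(13.425)/0.37 = 2.5972/0.37 = 7.0193.

7.02 hours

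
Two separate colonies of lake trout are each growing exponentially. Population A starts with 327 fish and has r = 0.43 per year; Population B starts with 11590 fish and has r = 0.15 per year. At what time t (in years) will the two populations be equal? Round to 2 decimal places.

12.74 years

Set 327·e^(0.43t) = 11590·e^(0.15t).
e^((0.43 − 0.15)t) = 11590/327 → e^(0.28·t) = 35.443.
0.28·t = ln(35.443) = 3.5679, so t = 3.5679/0.28 = 12.743.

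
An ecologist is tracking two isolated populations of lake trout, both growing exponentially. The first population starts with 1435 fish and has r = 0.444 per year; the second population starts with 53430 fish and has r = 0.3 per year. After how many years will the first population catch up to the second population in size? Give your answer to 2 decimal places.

25.12 years

Set 1435·e^(0.444t) = 53430·e^(0.3t).
e^((0.444 − 0.3)t) = 53430/1435 → e^(0.144·t) = 37.233.
0.144·t = ln(37.233) = 3.6172, so t = 3.6172/0.144 = 25.119.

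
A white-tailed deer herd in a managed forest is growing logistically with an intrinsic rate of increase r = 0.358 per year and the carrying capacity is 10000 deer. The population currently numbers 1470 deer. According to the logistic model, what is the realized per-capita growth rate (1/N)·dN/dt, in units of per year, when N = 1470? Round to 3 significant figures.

0.305 per year

(1/N)·dN/dt = r(1 − N/K) = 0.358 × (1 − 1470/10000).
= 0.358 × 0.853 = 0.30537.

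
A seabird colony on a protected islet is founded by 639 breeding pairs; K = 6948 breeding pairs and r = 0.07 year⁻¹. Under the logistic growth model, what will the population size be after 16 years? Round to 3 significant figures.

1650 breeding pairs

A = (K − N₀)/N₀ = (6948 − 639)/639 = 9.8732.
N(t) = K/(1 + A·e^(−rt)) = 6948/(1 + 9.8732×e^(−0.07×16)).
e^(−1.12) = 0.32628; denominator = 1 + 9.8732×0.32628 = 4.2214.
N = 6948/4.2214 = 1645.88.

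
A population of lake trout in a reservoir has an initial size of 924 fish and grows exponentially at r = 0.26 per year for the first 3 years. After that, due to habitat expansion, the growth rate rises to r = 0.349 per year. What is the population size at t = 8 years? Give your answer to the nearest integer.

11542 fish

Phase 1: N(3) = 924·e^(0.26×3) = 924·e^0.78 = 2015.68.
Phase 2 runs for 8 − 3 = 5 years at r = 0.349.
N(8) = 2015.68·e^(0.349×5) = 2015.68·e^1.745 = 11541.6.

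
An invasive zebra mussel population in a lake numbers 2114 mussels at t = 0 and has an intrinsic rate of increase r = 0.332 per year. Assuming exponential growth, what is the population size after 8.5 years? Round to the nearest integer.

N(t) = N₀·e^(rt) = 2114 × e^(0.332×8.5) = 2114 × e^2.822.
e^2.822 ≈ 16.81, so N ≈ 2114 × 16.81 = 35537.3.

35537 mussels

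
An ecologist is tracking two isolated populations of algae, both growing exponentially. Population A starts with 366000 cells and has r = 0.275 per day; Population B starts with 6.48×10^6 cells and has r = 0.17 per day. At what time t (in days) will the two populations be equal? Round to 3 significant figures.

Set 366000·e^(0.275t) = 6.48×10^6·e^(0.17t).
e^((0.275 − 0.17)t) = 6.48×10^6/366000 → e^(0.105·t) = 17.705.
0.105·t = ln(17.705) = 2.8738, so t = 2.8738/0.105 = 27.37.

27.4 days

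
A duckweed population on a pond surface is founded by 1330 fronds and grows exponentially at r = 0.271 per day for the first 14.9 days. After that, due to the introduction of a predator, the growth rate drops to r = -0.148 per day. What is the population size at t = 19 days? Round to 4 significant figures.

Phase 1: N(14.9) = 1330·e^(0.271×14.9) = 1330·e^4.038 = 75420.5.
Phase 2 runs for 19 − 14.9 = 4.1 days at r = -0.148.
N(19) = 75420.5·e^(-0.148×4.1) = 75420.5·e^-0.6068 = 41111.1.

41110 fronds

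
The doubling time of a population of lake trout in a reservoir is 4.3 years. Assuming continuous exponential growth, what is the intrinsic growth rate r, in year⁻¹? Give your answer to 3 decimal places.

r = ln(2)/t_d = 0.6931/4.3 = 0.1612.

0.161 per year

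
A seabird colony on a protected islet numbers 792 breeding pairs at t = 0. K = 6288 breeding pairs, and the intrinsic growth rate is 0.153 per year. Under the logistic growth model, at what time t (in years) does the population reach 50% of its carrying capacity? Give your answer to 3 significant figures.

12.7 years

A = (K − N₀)/N₀ = (6288 − 792)/792 = 6.9394.
Solve 6288/(1 + 6.9394·e^(−0.153t)) = 3144: 1 + 6.9394·e^(−0.153t) = 2, so e^(−0.153t) = 0.144105.
−0.153·t = ln(0.144105) = -1.9372, so t = 1.9372/0.153 = 12.662.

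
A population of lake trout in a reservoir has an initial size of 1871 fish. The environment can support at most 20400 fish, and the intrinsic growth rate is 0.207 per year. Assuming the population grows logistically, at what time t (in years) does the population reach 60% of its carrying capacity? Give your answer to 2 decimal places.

13.04 years

A = (K − N₀)/N₀ = (20400 − 1871)/1871 = 9.9033.
Solve 20400/(1 + 9.9033·e^(−0.207t)) = 12240: 1 + 9.9033·e^(−0.207t) = 1.6667, so e^(−0.207t) = 0.0673179.
−0.207·t = ln(0.0673179) = -2.6983, so t = 2.6983/0.207 = 13.035.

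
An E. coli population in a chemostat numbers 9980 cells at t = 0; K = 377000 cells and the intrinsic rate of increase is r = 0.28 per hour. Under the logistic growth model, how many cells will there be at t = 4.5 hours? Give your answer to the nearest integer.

32979 cells

A = (K − N₀)/N₀ = (377000 − 9980)/9980 = 36.776.
N(t) = K/(1 + A·e^(−rt)) = 377000/(1 + 36.776×e^(−0.28×4.5)).
e^(−1.26) = 0.28365; denominator = 1 + 36.776×0.28365 = 11.432.
N = 377000/11.432 = 32979.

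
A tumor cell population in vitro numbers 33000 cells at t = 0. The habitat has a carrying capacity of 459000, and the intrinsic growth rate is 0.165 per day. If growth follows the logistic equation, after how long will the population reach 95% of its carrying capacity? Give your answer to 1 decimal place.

33.3 days

A = (K − N₀)/N₀ = (459000 − 33000)/33000 = 12.909.
Solve 459000/(1 + 12.909·e^(−0.165t)) = 436050: 1 + 12.909·e^(−0.165t) = 1.0526, so e^(−0.165t) = 0.00407709.
−0.165·t = ln(0.00407709) = -5.5024, so t = 5.5024/0.165 = 33.348.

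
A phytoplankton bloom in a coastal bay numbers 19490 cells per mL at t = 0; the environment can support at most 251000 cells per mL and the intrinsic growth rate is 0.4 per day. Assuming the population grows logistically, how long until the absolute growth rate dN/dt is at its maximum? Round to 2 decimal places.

Logistic growth is fastest at N = K/2 = 125500.
A = (K − N₀)/N₀ = 11.878. Set K/(1 + A·e^(−rt)) = K/2 → A·e^(−rt) = 1.
e^(−0.4t) = 1/11.878 = 0.0841864, so t = ln(11.878)/0.4 = 2.4747/0.4 = 6.1868.

6.19 days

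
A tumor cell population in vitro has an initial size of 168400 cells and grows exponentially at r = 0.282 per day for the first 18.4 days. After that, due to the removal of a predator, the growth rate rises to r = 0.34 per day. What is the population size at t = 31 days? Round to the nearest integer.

2189408780 cells

Phase 1: N(18.4) = 168400·e^(0.282×18.4) = 168400·e^5.189 = 3.018626×10^7.
Phase 2 runs for 31 − 18.4 = 12.6 days at r = 0.34.
N(31) = 3.018626×10^7·e^(0.34×12.6) = 3.018626×10^7·e^4.284 = 2.189409×10^9.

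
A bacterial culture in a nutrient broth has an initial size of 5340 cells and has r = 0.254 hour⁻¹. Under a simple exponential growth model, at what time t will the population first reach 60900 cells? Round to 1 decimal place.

Set N₀·e^(rt) = 60900: e^(0.254·t) = 60900/5340 = 11.404.
0.254·t = ln(11.404) = 2.434, so t = 2.434/0.254 = 9.5827.

9.6 hours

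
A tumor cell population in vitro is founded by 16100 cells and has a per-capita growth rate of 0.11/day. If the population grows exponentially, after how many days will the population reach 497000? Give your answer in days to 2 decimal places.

31.18 days

Set N₀·e^(rt) = 497000: e^(0.11·t) = 497000/16100 = 30.87.
0.11·t = ln(30.87) = 3.4298, so t = 3.4298/0.11 = 31.18.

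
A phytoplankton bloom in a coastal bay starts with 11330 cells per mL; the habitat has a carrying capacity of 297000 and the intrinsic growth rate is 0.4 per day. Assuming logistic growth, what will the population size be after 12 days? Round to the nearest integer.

245962 cells per mL

A = (K − N₀)/N₀ = (297000 − 11330)/11330 = 25.214.
N(t) = K/(1 + A·e^(−rt)) = 297000/(1 + 25.214×e^(−0.4×12)).
e^(−4.8) = 0.0082297; denominator = 1 + 25.214×0.0082297 = 1.2075.
N = 297000/1.2075 = 245962.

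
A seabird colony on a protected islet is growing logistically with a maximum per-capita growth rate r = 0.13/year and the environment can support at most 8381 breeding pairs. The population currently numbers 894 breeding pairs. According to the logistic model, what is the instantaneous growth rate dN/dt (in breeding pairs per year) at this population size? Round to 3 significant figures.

dN/dt = rN(1 − N/K) = 0.13 × 894 × (1 − 894/8381).
1 − 894/8381 = 0.89333; dN/dt = 0.13 × 894 × 0.89333 = 103.82.

104 breeding pairs per year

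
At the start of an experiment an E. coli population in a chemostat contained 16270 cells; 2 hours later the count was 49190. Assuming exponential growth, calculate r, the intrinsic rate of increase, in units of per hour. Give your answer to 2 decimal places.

0.55 per hour

From N(t) = N₀·e^(rt): e^(r·2) = 49190/16270 = 3.0234.
r·2 = ln(3.0234) = 1.1064, so r = 1.1064/2 = 0.55318.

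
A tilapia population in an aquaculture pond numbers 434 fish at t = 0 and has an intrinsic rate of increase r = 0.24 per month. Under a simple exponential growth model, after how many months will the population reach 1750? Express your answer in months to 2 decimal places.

5.81 months

Set N₀·e^(rt) = 1750: e^(0.24·t) = 1750/434 = 4.0323.
0.24·t = ln(4.0323) = 1.3943, so t = 1.3943/0.24 = 5.8097.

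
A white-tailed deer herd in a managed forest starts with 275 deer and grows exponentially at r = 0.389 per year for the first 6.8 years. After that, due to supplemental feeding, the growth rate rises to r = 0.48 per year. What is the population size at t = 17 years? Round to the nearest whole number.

518125 deer

Phase 1: N(6.8) = 275·e^(0.389×6.8) = 275·e^2.645 = 3873.72.
Phase 2 runs for 17 − 6.8 = 10.2 years at r = 0.48.
N(17) = 3873.72·e^(0.48×10.2) = 3873.72·e^4.896 = 518125.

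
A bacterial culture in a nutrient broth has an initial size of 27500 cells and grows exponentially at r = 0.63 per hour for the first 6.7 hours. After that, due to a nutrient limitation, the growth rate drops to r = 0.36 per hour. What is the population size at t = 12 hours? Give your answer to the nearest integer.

Phase 1: N(6.7) = 27500·e^(0.63×6.7) = 27500·e^4.221 = 1.872793×10^6.
Phase 2 runs for 12 − 6.7 = 5.3 hours at r = 0.36.
N(12) = 1.872793×10^6·e^(0.36×5.3) = 1.872793×10^6·e^1.908 = 1.262187×10^7.

12621866 cells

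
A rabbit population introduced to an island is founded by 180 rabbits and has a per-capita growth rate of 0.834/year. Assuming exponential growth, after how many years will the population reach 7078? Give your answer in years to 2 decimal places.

4.40 years

Set N₀·e^(rt) = 7078: e^(0.834·t) = 7078/180 = 39.322.
0.834·t = ln(39.322) = 3.6718, so t = 3.6718/0.834 = 4.4026.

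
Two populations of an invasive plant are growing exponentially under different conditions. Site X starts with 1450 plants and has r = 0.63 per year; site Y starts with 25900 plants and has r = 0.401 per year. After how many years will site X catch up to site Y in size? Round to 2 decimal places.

Set 1450·e^(0.63t) = 25900·e^(0.401t).
e^((0.63 − 0.401)t) = 25900/1450 → e^(0.229·t) = 17.862.
0.229·t = ln(17.862) = 2.8827, so t = 2.8827/0.229 = 12.588.

12.59 years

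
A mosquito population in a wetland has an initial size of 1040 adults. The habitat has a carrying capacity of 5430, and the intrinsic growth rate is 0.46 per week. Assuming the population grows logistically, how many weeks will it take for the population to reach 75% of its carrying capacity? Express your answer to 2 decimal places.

5.52 weeks

A = (K − N₀)/N₀ = (5430 − 1040)/1040 = 4.2212.
Solve 5430/(1 + 4.2212·e^(−0.46t)) = 4072.5: 1 + 4.2212·e^(−0.46t) = 1.3333, so e^(−0.46t) = 0.0789674.
−0.46·t = ln(0.0789674) = -2.5387, so t = 2.5387/0.46 = 5.519.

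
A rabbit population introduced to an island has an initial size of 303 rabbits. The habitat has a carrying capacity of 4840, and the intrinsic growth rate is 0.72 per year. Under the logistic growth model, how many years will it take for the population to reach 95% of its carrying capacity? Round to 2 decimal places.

A = (K − N₀)/N₀ = (4840 − 303)/303 = 14.974.
Solve 4840/(1 + 14.974·e^(−0.72t)) = 4598: 1 + 14.974·e^(−0.72t) = 1.0526, so e^(−0.72t) = 0.00351496.
−0.72·t = ln(0.00351496) = -5.6507, so t = 5.6507/0.72 = 7.8482.

7.85 years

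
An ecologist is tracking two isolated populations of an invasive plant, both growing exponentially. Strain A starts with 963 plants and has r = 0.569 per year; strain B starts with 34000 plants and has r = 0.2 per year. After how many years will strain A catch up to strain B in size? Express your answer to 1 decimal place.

9.7 years

Set 963·e^(0.569t) = 34000·e^(0.2t).
e^((0.569 − 0.2)t) = 34000/963 → e^(0.369·t) = 35.306.
0.369·t = ln(35.306) = 3.5641, so t = 3.5641/0.369 = 9.6587.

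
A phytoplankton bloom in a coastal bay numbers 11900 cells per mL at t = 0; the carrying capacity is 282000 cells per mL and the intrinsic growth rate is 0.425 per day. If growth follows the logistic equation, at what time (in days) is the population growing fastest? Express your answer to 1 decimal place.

Logistic growth is fastest at N = K/2 = 141000.
A = (K − N₀)/N₀ = 22.697. Set K/(1 + A·e^(−rt)) = K/2 → A·e^(−rt) = 1.
e^(−0.425t) = 1/22.697 = 0.0440578, so t = ln(22.697)/0.425 = 3.1223/0.425 = 7.3465.

7.3 days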